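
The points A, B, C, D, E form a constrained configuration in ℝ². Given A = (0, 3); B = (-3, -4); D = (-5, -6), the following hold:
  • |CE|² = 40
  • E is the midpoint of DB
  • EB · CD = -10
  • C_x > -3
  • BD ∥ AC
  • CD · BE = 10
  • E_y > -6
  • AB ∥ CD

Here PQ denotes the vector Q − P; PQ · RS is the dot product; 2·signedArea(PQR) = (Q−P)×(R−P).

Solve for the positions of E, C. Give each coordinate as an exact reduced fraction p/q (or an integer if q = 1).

1. E_x = -4  [E is the midpoint of DB]
2. E_y = -5  [E is the midpoint of DB]
   → E = (-4, -5)
3. C_x = -2  [AB ∥ CD ∩ BD ∥ AC]
4. C_y = 1  [AB ∥ CD ∩ BD ∥ AC]
   → C = (-2, 1)

C = (-2, 1)
E = (-4, -5)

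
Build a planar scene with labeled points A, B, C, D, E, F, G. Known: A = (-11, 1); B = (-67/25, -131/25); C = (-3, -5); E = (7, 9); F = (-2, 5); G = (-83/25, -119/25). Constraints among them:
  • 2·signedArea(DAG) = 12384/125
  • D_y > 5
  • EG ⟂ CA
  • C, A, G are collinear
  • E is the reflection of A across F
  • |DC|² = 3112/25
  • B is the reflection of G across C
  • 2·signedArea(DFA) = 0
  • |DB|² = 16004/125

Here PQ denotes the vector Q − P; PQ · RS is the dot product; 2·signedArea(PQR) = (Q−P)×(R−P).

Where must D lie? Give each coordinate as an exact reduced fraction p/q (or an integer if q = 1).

1. D_x = -1/5  [2·signedArea(DFA) = 0 ∩ 2·signedArea(DAG) = 12384/125]
2. D_y = 29/5  [2·signedArea(DFA) = 0 ∩ 2·signedArea(DAG) = 12384/125]
   → D = (-1/5, 29/5)

D = (-1/5, 29/5)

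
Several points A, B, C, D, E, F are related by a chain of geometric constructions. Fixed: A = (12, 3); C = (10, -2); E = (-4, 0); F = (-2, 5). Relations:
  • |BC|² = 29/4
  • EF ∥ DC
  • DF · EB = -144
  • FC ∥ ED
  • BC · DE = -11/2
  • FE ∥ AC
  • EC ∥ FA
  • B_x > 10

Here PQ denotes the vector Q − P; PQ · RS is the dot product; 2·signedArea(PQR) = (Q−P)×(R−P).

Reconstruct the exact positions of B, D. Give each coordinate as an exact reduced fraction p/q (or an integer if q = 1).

1. D_x = 8  [EF ∥ DC ∩ FC ∥ ED]
2. D_y = -7  [EF ∥ DC ∩ FC ∥ ED]
   → D = (8, -7)
3. B_x = 11  [BC · DE = -11/2 ∩ DF · EB = -144]
4. B_y = 1/2  [BC · DE = -11/2 ∩ DF · EB = -144]
   → B = (11, 1/2)

B = (11, 1/2)
D = (8, -7)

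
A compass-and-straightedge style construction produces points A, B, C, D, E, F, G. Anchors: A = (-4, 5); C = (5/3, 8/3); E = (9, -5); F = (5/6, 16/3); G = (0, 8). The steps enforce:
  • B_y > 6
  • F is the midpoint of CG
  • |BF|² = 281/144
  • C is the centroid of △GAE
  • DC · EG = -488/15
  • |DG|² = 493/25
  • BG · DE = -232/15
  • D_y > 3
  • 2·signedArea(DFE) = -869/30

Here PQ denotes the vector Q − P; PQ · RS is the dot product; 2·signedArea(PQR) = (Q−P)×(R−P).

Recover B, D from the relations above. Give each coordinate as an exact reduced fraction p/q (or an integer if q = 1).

1. D_x = -3/5  [DC · EG = -488/15 ∩ 2·signedArea(DFE) = -869/30]
2. D_y = 18/5  [DC · EG = -488/15 ∩ 2·signedArea(DFE) = -869/30]
   → D = (-3/5, 18/5)
3. B_x = 5/12  [line -48/5·x + 43/5·y + -160/3 = 0 ∩ |BF|² = 281/144]
4. B_y = 20/3  [line -48/5·x + 43/5·y + -160/3 = 0 ∩ |BF|² = 281/144]
   → B = (5/12, 20/3)

B = (5/12, 20/3)
D = (-3/5, 18/5)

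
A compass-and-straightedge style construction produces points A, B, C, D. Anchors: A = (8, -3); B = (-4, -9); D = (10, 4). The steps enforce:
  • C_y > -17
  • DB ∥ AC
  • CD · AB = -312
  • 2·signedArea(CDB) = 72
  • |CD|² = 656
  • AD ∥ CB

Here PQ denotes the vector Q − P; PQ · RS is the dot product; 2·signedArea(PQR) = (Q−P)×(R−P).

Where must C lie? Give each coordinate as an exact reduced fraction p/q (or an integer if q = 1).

1. C_x = -6  [AD ∥ CB ∩ DB ∥ AC]
2. C_y = -16  [AD ∥ CB ∩ DB ∥ AC]
   → C = (-6, -16)

C = (-6, -16)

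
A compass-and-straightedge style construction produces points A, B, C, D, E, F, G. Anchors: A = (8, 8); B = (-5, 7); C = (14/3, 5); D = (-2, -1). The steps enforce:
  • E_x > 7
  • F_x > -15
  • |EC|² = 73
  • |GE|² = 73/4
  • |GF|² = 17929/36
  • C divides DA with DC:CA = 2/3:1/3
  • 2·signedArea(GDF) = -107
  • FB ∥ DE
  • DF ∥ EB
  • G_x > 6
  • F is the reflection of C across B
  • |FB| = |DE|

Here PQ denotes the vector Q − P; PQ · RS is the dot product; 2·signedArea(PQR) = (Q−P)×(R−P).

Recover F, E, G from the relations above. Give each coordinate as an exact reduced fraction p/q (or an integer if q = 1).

1. F_x = -44/3  [F is the reflection of C across B]
2. F_y = 9  [F is the reflection of C across B]
   → F = (-44/3, 9)
3. E_x = 23/3  [DF ∥ EB ∩ FB ∥ DE]
4. E_y = -3  [DF ∥ EB ∩ FB ∥ DE]
   → E = (23/3, -3)
5. G_x = 37/6  [line -10·x + -38/3·y + 223/3 = 0 ∩ |GF|² = 17929/36]
6. G_y = 1  [line -10·x + -38/3·y + 223/3 = 0 ∩ |GF|² = 17929/36]
   → G = (37/6, 1)

E = (23/3, -3)
F = (-44/3, 9)
G = (37/6, 1)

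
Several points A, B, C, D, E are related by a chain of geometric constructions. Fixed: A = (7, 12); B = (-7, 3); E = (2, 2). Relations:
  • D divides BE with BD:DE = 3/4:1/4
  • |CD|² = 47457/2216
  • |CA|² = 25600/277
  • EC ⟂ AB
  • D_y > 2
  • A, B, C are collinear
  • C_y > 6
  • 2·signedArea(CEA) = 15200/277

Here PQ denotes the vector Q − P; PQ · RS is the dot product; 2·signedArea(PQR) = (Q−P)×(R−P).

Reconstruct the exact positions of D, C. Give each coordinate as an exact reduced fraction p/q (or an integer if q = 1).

1. D_x = -1/4  [D divides BE with BD:DE = 3/4:1/4]
2. D_y = 9/4  [D divides BE with BD:DE = 3/4:1/4]
   → D = (-1/4, 9/4)
3. C_x = -301/277  [A, B, C are collinear ∩ EC ⟂ AB]
4. C_y = 1884/277  [A, B, C are collinear ∩ EC ⟂ AB]
   → C = (-301/277, 1884/277)

C = (-301/277, 1884/277)
D = (-1/4, 9/4)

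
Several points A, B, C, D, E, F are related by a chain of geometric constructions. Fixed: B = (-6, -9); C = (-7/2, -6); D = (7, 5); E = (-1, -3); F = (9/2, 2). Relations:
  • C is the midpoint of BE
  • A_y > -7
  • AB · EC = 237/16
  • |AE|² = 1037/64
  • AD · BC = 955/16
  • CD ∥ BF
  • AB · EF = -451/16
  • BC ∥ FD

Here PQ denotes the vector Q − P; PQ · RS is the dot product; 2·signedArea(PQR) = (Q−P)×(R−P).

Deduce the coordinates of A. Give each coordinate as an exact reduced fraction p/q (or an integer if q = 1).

A = (-27/8, -25/4)

1. A_x = -27/8  [AB · EF = -451/16 ∩ AD · BC = 955/16]
2. A_y = -25/4  [AB · EF = -451/16 ∩ AD · BC = 955/16]
   → A = (-27/8, -25/4)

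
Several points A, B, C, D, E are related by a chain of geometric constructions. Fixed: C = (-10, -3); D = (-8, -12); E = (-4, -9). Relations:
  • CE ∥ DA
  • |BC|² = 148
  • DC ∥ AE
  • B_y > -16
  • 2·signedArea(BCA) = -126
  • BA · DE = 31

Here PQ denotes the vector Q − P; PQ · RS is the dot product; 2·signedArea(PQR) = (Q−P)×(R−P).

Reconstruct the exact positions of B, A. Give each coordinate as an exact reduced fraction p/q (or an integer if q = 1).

1. A_x = -2  [DC ∥ AE ∩ CE ∥ DA]
2. A_y = -18  [DC ∥ AE ∩ CE ∥ DA]
   → A = (-2, -18)
3. B_x = -12  [BA · DE = 31 ∩ 2·signedArea(BCA) = -126]
4. B_y = -15  [BA · DE = 31 ∩ 2·signedArea(BCA) = -126]
   → B = (-12, -15)

A = (-2, -18)
B = (-12, -15)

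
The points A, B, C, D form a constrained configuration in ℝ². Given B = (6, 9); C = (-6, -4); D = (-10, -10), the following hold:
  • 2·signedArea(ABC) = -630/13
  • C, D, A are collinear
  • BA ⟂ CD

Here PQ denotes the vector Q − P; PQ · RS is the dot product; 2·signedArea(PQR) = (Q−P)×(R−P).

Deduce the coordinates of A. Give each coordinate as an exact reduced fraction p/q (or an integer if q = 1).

1. A_x = 48/13  [C, D, A are collinear ∩ BA ⟂ CD]
2. A_y = 137/13  [C, D, A are collinear ∩ BA ⟂ CD]
   → A = (48/13, 137/13)

A = (48/13, 137/13)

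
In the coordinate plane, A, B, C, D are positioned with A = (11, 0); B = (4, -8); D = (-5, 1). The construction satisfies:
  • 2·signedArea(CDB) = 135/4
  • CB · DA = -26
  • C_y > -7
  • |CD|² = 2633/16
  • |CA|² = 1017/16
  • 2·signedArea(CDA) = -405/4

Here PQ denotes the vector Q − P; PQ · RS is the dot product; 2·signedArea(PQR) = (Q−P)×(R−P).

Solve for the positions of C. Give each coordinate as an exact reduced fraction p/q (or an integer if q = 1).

1. C_x = 23/4  [2·signedArea(CDA) = -405/4 ∩ 2·signedArea(CDB) = 135/4]
2. C_y = -6  [2·signedArea(CDA) = -405/4 ∩ 2·signedArea(CDB) = 135/4]
   → C = (23/4, -6)

C = (23/4, -6)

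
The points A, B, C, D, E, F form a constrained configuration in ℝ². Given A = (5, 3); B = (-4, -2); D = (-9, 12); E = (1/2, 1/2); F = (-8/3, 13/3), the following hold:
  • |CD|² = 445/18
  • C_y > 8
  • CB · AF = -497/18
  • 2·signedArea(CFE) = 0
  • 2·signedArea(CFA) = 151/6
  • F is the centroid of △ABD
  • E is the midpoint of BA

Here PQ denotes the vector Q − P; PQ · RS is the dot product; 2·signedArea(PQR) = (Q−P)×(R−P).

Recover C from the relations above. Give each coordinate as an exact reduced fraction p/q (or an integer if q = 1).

C = (-35/6, 49/6)

1. C_x = -35/6  [2·signedArea(CFE) = 0 ∩ 2·signedArea(CFA) = 151/6]
2. C_y = 49/6  [2·signedArea(CFE) = 0 ∩ 2·signedArea(CFA) = 151/6]
   → C = (-35/6, 49/6)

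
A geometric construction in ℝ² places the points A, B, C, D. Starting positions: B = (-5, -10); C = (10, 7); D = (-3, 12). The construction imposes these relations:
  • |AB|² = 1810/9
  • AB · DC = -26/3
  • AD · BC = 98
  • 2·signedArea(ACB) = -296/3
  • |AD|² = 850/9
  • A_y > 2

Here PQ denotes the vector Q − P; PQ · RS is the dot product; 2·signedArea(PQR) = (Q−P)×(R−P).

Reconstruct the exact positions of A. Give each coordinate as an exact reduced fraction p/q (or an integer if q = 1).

1. A_x = 2/3  [AB · DC = -26/3 ∩ AD · BC = 98]
2. A_y = 3  [AB · DC = -26/3 ∩ AD · BC = 98]
   → A = (2/3, 3)

A = (2/3, 3)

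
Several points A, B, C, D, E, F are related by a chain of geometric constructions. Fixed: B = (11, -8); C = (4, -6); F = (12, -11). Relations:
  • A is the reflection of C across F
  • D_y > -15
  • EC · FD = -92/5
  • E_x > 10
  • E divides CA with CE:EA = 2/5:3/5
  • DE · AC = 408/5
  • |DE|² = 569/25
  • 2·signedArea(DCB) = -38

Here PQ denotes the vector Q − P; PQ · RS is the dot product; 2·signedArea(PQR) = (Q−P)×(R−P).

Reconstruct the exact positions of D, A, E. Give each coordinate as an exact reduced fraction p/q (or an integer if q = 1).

A = (20, -16)
D = (13, -14)
E = (52/5, -10)

1. A_x = 20  [A is the reflection of C across F]
2. A_y = -16  [A is the reflection of C across F]
   → A = (20, -16)
3. E_x = 52/5  [E divides CA with CE:EA = 2/5:3/5]
4. E_y = -10  [E divides CA with CE:EA = 2/5:3/5]
   → E = (52/5, -10)
5. D_x = 13  [DE · AC = 408/5 ∩ 2·signedArea(DCB) = -38]
6. D_y = -14  [DE · AC = 408/5 ∩ 2·signedArea(DCB) = -38]
   → D = (13, -14)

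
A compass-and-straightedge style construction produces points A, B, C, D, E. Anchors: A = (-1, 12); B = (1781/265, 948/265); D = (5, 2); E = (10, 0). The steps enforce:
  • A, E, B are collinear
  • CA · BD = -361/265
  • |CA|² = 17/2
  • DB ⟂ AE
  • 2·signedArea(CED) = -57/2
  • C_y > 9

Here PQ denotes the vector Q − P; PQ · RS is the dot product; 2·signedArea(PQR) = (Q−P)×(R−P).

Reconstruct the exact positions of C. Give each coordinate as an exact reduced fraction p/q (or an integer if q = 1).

C = (1/2, 19/2)

1. C_x = 1/2  [2·signedArea(CED) = -57/2 ∩ CA · BD = -361/265]
2. C_y = 19/2  [2·signedArea(CED) = -57/2 ∩ CA · BD = -361/265]
   → C = (1/2, 19/2)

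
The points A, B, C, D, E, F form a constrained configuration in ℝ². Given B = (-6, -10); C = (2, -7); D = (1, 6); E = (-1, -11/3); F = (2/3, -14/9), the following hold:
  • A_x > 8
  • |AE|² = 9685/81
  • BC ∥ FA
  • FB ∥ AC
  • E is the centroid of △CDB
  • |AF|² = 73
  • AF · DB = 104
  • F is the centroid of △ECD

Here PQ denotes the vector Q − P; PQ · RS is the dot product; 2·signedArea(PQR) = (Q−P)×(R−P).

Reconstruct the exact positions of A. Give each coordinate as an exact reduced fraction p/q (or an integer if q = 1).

1. A_x = 26/3  [FB ∥ AC ∩ BC ∥ FA]
2. A_y = 13/9  [FB ∥ AC ∩ BC ∥ FA]
   → A = (26/3, 13/9)

A = (26/3, 13/9)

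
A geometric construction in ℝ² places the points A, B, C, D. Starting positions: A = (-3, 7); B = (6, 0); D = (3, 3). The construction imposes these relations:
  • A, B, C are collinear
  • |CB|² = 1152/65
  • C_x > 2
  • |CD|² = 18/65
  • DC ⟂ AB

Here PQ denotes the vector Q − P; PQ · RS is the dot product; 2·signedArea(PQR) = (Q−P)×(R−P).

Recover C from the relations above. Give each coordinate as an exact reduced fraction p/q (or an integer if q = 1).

C = (174/65, 168/65)

1. C_x = 174/65  [A, B, C are collinear ∩ DC ⟂ AB]
2. C_y = 168/65  [A, B, C are collinear ∩ DC ⟂ AB]
   → C = (174/65, 168/65)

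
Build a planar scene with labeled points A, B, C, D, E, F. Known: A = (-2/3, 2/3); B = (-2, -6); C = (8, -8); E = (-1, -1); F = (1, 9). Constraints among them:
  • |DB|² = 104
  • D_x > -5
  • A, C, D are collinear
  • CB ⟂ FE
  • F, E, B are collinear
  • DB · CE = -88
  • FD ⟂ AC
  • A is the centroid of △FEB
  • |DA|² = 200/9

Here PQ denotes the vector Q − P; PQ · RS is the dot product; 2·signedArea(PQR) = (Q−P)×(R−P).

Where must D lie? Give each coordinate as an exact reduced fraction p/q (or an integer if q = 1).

1. D_x = -4  [A, C, D are collinear ∩ FD ⟂ AC]
2. D_y = 4  [A, C, D are collinear ∩ FD ⟂ AC]
   → D = (-4, 4)

D = (-4, 4)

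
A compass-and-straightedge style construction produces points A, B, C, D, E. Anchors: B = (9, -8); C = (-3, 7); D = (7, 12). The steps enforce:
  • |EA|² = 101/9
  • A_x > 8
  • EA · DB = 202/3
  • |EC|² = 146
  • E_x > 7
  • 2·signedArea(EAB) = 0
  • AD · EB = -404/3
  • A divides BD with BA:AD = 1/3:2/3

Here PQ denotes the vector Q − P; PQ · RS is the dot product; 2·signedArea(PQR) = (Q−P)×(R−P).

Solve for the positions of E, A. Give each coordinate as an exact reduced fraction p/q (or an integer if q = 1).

A = (25/3, -4/3)
E = (8, 2)

1. A_x = 25/3  [A divides BD with BA:AD = 1/3:2/3]
2. A_y = -4/3  [A divides BD with BA:AD = 1/3:2/3]
   → A = (25/3, -4/3)
3. E_x = 8  [2·signedArea(EAB) = 0 ∩ EA · DB = 202/3]
4. E_y = 2  [2·signedArea(EAB) = 0 ∩ EA · DB = 202/3]
   → E = (8, 2)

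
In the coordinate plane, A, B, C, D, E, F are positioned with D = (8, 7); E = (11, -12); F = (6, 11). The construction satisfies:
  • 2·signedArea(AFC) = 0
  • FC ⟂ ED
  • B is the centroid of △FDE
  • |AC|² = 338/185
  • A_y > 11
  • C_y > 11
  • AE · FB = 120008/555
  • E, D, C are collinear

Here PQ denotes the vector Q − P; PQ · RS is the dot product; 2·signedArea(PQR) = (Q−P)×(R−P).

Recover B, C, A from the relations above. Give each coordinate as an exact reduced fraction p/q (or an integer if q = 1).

A = (1604/185, 2113/185)
B = (25/3, 2)
C = (1357/185, 2074/185)

1. B_x = 25/3  [B is the centroid of △FDE]
2. B_y = 2  [B is the centroid of △FDE]
   → B = (25/3, 2)
3. C_x = 1357/185  [E, D, C are collinear ∩ FC ⟂ ED]
4. C_y = 2074/185  [E, D, C are collinear ∩ FC ⟂ ED]
   → C = (1357/185, 2074/185)
5. A_x = 1604/185  [2·signedArea(AFC) = 0 ∩ AE · FB = 120008/555]
6. A_y = 2113/185  [2·signedArea(AFC) = 0 ∩ AE · FB = 120008/555]
   → A = (1604/185, 2113/185)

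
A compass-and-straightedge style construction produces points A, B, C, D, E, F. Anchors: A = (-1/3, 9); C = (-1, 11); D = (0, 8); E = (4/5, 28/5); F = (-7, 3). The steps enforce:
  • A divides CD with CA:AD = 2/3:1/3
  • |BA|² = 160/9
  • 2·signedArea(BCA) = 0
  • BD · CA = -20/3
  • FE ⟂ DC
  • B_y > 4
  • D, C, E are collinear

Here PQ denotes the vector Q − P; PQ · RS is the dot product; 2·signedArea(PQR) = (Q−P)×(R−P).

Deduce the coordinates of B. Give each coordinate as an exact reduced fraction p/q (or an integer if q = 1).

1. B_x = 1  [2·signedArea(BCA) = 0 ∩ BD · CA = -20/3]
2. B_y = 5  [2·signedArea(BCA) = 0 ∩ BD · CA = -20/3]
   → B = (1, 5)

B = (1, 5)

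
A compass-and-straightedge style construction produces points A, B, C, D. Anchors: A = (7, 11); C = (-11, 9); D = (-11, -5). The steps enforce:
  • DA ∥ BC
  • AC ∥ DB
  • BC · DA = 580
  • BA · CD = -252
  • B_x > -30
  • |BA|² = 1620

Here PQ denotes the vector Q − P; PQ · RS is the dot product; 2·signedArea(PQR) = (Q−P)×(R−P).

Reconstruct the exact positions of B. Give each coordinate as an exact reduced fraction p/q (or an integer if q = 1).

B = (-29, -7)

1. B_x = -29  [DA ∥ BC ∩ AC ∥ DB]
2. B_y = -7  [DA ∥ BC ∩ AC ∥ DB]
   → B = (-29, -7)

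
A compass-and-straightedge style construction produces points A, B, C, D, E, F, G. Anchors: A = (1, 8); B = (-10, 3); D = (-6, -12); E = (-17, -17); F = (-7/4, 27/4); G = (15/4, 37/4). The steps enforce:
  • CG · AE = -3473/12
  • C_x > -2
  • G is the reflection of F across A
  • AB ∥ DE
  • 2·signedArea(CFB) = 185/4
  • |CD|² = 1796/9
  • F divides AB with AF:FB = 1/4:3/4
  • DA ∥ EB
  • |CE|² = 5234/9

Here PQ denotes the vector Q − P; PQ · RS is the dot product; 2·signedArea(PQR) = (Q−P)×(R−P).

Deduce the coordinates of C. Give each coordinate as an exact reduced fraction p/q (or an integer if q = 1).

C = (-4/3, 4/3)

1. C_x = -4/3  [2·signedArea(CFB) = 185/4 ∩ CG · AE = -3473/12]
2. C_y = 4/3  [2·signedArea(CFB) = 185/4 ∩ CG · AE = -3473/12]
   → C = (-4/3, 4/3)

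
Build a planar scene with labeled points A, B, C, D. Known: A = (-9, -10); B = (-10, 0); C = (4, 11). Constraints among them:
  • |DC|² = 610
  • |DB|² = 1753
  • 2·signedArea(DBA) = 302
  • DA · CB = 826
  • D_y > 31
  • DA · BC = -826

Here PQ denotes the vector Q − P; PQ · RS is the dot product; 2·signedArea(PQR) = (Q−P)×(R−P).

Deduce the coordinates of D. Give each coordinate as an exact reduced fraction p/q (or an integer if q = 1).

1. D_x = 17  [DA · CB = 826 ∩ 2·signedArea(DBA) = 302]
2. D_y = 32  [DA · CB = 826 ∩ 2·signedArea(DBA) = 302]
   → D = (17, 32)

D = (17, 32)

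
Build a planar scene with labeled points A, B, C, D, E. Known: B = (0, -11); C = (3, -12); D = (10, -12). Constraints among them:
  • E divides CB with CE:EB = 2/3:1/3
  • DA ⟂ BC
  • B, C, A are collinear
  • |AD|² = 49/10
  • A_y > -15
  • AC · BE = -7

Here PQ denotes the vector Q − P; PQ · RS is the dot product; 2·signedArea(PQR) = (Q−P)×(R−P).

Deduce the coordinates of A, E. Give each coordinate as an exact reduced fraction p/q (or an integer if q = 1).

1. A_x = 93/10  [B, C, A are collinear ∩ DA ⟂ BC]
2. A_y = -141/10  [B, C, A are collinear ∩ DA ⟂ BC]
   → A = (93/10, -141/10)
3. E_x = 1  [E divides CB with CE:EB = 2/3:1/3]
4. E_y = -34/3  [E divides CB with CE:EB = 2/3:1/3]
   → E = (1, -34/3)

A = (93/10, -141/10)
E = (1, -34/3)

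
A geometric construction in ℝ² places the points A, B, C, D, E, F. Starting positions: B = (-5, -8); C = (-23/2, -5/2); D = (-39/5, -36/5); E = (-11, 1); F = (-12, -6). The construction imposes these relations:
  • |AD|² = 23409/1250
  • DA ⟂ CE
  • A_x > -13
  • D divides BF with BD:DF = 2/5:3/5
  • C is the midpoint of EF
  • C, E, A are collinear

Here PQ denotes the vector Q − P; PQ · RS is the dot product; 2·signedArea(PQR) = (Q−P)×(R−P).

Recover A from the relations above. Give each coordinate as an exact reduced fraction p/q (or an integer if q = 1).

1. A_x = -3021/250  [C, E, A are collinear ∩ DA ⟂ CE]
2. A_y = -1647/250  [C, E, A are collinear ∩ DA ⟂ CE]
   → A = (-3021/250, -1647/250)

A = (-3021/250, -1647/250)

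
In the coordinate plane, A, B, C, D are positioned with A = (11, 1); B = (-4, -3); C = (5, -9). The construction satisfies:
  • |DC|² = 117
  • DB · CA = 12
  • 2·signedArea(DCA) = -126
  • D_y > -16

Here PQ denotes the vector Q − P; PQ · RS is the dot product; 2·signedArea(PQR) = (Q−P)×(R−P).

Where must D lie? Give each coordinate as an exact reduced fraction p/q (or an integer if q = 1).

D = (14, -15)

1. D_x = 14  [DB · CA = 12 ∩ 2·signedArea(DCA) = -126]
2. D_y = -15  [DB · CA = 12 ∩ 2·signedArea(DCA) = -126]
   → D = (14, -15)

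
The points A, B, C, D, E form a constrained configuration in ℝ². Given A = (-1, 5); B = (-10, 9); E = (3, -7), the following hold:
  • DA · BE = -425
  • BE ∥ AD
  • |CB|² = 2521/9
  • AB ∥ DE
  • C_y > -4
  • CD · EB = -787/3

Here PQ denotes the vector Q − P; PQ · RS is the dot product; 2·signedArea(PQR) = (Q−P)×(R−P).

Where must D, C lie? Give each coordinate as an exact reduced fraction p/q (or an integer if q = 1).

C = (5/3, -3)
D = (12, -11)

1. D_x = 12  [AB ∥ DE ∩ BE ∥ AD]
2. D_y = -11  [AB ∥ DE ∩ BE ∥ AD]
   → D = (12, -11)
3. C_x = 5/3  [line 13·x + -16·y + -209/3 = 0 ∩ |CB|² = 2521/9]
4. C_y = -3  [line 13·x + -16·y + -209/3 = 0 ∩ |CB|² = 2521/9]
   → C = (5/3, -3)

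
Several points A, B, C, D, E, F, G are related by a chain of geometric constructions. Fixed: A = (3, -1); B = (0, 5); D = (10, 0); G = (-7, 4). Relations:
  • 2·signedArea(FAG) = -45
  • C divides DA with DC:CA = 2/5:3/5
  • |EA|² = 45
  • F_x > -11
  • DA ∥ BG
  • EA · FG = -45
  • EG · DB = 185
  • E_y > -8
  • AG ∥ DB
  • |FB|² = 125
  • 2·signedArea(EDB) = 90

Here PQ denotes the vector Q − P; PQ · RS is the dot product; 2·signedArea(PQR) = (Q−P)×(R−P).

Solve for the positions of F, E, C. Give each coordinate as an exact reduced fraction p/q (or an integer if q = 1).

C = (36/5, -2/5)
E = (6, -7)
F = (-10, 10)

1. E_x = 6  [EG · DB = 185 ∩ 2·signedArea(EDB) = 90]
2. E_y = -7  [EG · DB = 185 ∩ 2·signedArea(EDB) = 90]
   → E = (6, -7)
3. C_x = 36/5  [C divides DA with DC:CA = 2/5:3/5]
4. C_y = -2/5  [C divides DA with DC:CA = 2/5:3/5]
   → C = (36/5, -2/5)
5. F_x = -10  [2·signedArea(FAG) = -45 ∩ EA · FG = -45]
6. F_y = 10  [2·signedArea(FAG) = -45 ∩ EA · FG = -45]
   → F = (-10, 10)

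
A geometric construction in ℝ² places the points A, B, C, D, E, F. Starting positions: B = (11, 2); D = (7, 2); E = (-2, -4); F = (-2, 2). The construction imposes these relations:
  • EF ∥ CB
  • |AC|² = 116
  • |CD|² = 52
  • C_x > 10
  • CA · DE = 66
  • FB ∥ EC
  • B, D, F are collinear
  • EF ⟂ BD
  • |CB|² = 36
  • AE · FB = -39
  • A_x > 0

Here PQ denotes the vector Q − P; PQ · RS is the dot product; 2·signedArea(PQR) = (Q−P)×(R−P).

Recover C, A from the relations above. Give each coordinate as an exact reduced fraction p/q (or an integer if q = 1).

1. C_x = 11  [EF ∥ CB ∩ FB ∥ EC]
2. C_y = -4  [EF ∥ CB ∩ FB ∥ EC]
   → C = (11, -4)
3. A_x = 1  [AE · FB = -39 ∩ CA · DE = 66]
4. A_y = 0  [AE · FB = -39 ∩ CA · DE = 66]
   → A = (1, 0)

A = (1, 0)
C = (11, -4)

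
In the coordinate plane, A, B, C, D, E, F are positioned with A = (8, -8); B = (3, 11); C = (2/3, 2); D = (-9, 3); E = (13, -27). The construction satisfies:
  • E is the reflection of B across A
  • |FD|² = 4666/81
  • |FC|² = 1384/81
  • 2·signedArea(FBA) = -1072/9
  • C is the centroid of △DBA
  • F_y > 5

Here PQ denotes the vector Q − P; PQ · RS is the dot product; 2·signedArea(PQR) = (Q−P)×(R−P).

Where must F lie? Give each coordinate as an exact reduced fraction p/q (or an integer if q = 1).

F = (-16/9, 16/3)

1. F_x = -16/9  [line 19·x + 5·y + 64/9 = 0 ∩ |FC|² = 1384/81]
2. F_y = 16/3  [line 19·x + 5·y + 64/9 = 0 ∩ |FC|² = 1384/81]
   → F = (-16/9, 16/3)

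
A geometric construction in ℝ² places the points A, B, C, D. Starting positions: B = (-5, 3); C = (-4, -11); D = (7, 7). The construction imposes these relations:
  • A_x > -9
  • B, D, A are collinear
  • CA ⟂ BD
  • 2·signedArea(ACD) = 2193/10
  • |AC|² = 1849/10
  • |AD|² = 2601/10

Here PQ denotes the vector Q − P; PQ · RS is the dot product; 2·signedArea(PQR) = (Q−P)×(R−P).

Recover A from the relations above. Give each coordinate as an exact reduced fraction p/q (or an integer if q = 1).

A = (-83/10, 19/10)

1. A_x = -83/10  [B, D, A are collinear ∩ CA ⟂ BD]
2. A_y = 19/10  [B, D, A are collinear ∩ CA ⟂ BD]
   → A = (-83/10, 19/10)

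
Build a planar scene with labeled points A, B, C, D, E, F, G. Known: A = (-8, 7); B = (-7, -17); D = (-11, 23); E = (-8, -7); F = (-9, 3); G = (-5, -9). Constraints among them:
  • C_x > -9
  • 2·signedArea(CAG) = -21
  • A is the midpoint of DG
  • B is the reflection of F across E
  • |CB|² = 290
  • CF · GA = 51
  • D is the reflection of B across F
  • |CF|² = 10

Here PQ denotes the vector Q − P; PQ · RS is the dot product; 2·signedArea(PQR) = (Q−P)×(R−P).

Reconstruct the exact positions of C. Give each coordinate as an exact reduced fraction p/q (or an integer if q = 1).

1. C_x = -8  [2·signedArea(CAG) = -21 ∩ CF · GA = 51]
2. C_y = 0  [2·signedArea(CAG) = -21 ∩ CF · GA = 51]
   → C = (-8, 0)

C = (-8, 0)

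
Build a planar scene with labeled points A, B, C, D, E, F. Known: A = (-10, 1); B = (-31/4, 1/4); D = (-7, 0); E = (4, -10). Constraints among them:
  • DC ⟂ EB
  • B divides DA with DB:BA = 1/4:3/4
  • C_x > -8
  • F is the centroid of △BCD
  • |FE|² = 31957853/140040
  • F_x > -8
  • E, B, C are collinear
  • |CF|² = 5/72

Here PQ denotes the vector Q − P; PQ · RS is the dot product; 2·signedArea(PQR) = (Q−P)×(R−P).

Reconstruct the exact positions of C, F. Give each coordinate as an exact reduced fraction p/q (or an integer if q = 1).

C = (-28009/3890, -893/3890)
F = (-170773/23340, 53/7780)

1. C_x = -28009/3890  [E, B, C are collinear ∩ DC ⟂ EB]
2. C_y = -893/3890  [E, B, C are collinear ∩ DC ⟂ EB]
   → C = (-28009/3890, -893/3890)
3. F_x = -170773/23340  [F is the centroid of △BCD]
4. F_y = 53/7780  [F is the centroid of △BCD]
   → F = (-170773/23340, 53/7780)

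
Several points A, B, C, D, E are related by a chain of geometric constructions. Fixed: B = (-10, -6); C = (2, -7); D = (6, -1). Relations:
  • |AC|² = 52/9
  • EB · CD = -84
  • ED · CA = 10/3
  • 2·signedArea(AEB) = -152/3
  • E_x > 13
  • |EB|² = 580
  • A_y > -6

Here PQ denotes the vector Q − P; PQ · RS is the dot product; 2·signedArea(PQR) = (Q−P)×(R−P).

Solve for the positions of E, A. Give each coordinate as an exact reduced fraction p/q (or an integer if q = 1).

1. E_x = 14  [line -4·x + -6·y + 8 = 0 ∩ |EB|² = 580]
2. E_y = -8  [line -4·x + -6·y + 8 = 0 ∩ |EB|² = 580]
   → E = (14, -8)
3. A_x = 10/3  [ED · CA = 10/3 ∩ 2·signedArea(AEB) = -152/3]
4. A_y = -5  [ED · CA = 10/3 ∩ 2·signedArea(AEB) = -152/3]
   → A = (10/3, -5)

A = (10/3, -5)
E = (14, -8)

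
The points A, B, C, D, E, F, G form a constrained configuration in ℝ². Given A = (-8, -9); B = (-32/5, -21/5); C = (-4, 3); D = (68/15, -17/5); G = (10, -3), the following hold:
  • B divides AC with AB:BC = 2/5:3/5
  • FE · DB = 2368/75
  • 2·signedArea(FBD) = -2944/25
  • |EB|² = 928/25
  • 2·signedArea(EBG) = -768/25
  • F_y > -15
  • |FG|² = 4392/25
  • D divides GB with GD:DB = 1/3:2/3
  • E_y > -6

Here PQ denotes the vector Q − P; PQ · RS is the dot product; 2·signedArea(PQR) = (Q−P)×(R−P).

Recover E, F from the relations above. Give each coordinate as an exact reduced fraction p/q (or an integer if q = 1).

1. E_x = -12/25  [line -6/5·x + 82/5·y + 2298/25 = 0 ∩ |EB|² = 928/25]
2. E_y = -141/25  [line -6/5·x + 82/5·y + 2298/25 = 0 ∩ |EB|² = 928/25]
   → E = (-12/25, -141/25)
3. F_x = 76/25  [2·signedArea(FBD) = -2944/25 ∩ FE · DB = 2368/75]
4. F_y = -357/25  [2·signedArea(FBD) = -2944/25 ∩ FE · DB = 2368/75]
   → F = (76/25, -357/25)

E = (-12/25, -141/25)
F = (76/25, -357/25)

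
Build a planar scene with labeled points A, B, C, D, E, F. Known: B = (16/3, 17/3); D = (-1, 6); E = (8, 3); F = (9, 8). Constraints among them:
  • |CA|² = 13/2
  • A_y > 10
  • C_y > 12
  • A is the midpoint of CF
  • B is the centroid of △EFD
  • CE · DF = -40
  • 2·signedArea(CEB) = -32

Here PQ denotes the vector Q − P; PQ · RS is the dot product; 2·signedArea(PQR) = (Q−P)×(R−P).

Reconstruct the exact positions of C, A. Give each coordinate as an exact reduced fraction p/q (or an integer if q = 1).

1. C_x = 10  [2·signedArea(CEB) = -32 ∩ CE · DF = -40]
2. C_y = 13  [2·signedArea(CEB) = -32 ∩ CE · DF = -40]
   → C = (10, 13)
3. A_x = 19/2  [A is the midpoint of CF]
4. A_y = 21/2  [A is the midpoint of CF]
   → A = (19/2, 21/2)

A = (19/2, 21/2)
C = (10, 13)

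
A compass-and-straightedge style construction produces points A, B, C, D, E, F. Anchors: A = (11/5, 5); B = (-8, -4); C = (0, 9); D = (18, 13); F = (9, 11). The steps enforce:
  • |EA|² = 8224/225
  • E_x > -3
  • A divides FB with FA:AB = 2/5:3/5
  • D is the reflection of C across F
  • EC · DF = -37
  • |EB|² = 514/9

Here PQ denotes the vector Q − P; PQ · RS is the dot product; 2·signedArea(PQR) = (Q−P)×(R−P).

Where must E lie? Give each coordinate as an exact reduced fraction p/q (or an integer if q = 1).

E = (-7/3, 1)

1. E_x = -7/3  [line 9·x + 2·y + 19 = 0 ∩ |EA|² = 8224/225]
2. E_y = 1  [line 9·x + 2·y + 19 = 0 ∩ |EA|² = 8224/225]
   → E = (-7/3, 1)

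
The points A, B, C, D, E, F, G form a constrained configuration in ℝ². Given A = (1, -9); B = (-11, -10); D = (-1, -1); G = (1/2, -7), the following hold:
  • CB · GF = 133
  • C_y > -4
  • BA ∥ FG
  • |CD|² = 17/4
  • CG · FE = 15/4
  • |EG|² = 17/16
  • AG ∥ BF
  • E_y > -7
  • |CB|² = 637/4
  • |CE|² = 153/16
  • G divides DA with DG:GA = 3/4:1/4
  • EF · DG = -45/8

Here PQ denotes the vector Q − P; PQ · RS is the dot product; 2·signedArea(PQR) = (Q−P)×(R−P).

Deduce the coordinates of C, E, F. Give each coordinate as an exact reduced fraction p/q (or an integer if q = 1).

1. F_x = -23/2  [BA ∥ FG ∩ AG ∥ BF]
2. F_y = -8  [BA ∥ FG ∩ AG ∥ BF]
   → F = (-23/2, -8)
3. C_x = -1/2  [line 12·x + 1·y + 9 = 0 ∩ |CB|² = 637/4]
4. C_y = -3  [line 12·x + 1·y + 9 = 0 ∩ |CB|² = 637/4]
   → C = (-1/2, -3)
5. E_x = 1/4  [line 1·x + -4·y + -97/4 = 0 ∩ |EG|² = 17/16]
6. E_y = -6  [line 1·x + -4·y + -97/4 = 0 ∩ |EG|² = 17/16]
   → E = (1/4, -6)

C = (-1/2, -3)
E = (1/4, -6)
F = (-23/2, -8)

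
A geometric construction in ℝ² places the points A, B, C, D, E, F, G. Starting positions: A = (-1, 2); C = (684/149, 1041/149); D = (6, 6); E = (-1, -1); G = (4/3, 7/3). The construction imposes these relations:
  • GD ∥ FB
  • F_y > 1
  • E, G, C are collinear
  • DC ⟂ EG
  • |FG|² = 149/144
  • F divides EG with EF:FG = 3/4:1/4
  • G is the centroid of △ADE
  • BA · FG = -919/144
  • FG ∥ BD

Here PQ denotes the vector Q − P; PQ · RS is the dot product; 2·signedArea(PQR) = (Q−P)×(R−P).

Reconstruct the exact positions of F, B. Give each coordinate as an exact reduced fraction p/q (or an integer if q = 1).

B = (65/12, 31/6)
F = (3/4, 3/2)

1. F_x = 3/4  [F divides EG with EF:FG = 3/4:1/4]
2. F_y = 3/2  [F divides EG with EF:FG = 3/4:1/4]
   → F = (3/4, 3/2)
3. B_x = 65/12  [FG ∥ BD ∩ GD ∥ FB]
4. B_y = 31/6  [FG ∥ BD ∩ GD ∥ FB]
   → B = (65/12, 31/6)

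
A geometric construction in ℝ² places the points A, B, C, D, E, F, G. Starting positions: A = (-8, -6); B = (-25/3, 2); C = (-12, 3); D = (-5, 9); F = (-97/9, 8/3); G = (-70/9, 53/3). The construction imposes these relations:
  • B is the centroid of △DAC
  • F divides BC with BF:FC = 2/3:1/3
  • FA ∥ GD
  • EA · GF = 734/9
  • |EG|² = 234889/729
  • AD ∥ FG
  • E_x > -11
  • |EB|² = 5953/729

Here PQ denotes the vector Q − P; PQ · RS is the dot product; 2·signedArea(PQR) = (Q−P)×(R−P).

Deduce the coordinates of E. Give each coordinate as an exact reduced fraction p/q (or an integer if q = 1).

E = (-277/27, -1/9)

1. E_x = -277/27  [line 3·x + 15·y + 292/9 = 0 ∩ |EG|² = 234889/729]
2. E_y = -1/9  [line 3·x + 15·y + 292/9 = 0 ∩ |EG|² = 234889/729]
   → E = (-277/27, -1/9)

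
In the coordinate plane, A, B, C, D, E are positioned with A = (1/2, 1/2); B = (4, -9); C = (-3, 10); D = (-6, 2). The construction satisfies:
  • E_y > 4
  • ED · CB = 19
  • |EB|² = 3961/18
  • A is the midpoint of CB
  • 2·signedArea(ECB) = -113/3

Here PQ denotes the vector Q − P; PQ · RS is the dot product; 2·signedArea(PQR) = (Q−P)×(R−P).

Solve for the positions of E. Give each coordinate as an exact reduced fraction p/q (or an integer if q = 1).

E = (-17/6, 25/6)

1. E_x = -17/6  [2·signedArea(ECB) = -113/3 ∩ ED · CB = 19]
2. E_y = 25/6  [2·signedArea(ECB) = -113/3 ∩ ED · CB = 19]
   → E = (-17/6, 25/6)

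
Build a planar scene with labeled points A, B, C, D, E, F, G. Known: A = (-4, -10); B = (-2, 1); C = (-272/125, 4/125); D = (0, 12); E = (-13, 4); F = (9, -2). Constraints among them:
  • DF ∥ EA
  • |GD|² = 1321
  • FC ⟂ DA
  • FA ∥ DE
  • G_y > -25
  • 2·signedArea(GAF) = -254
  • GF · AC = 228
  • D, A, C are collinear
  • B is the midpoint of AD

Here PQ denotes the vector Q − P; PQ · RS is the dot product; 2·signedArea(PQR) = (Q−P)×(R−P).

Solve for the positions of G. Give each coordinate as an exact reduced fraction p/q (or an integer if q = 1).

1. G_x = 5  [GF · AC = 228 ∩ 2·signedArea(GAF) = -254]
2. G_y = -24  [GF · AC = 228 ∩ 2·signedArea(GAF) = -254]
   → G = (5, -24)

G = (5, -24)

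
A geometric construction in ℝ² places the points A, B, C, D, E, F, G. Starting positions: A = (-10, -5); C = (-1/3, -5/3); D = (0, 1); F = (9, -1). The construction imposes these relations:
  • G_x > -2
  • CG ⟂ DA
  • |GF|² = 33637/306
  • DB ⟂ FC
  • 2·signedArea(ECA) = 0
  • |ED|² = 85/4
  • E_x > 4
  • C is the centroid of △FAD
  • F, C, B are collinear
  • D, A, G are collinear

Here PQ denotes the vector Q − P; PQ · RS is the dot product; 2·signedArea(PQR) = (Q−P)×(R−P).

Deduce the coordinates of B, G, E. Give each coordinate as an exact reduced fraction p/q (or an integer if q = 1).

1. B_x = 37/197  [F, C, B are collinear ∩ DB ⟂ FC]
2. B_y = -321/197  [F, C, B are collinear ∩ DB ⟂ FC]
   → B = (37/197, -321/197)
3. G_x = -145/102  [D, A, G are collinear ∩ CG ⟂ DA]
4. G_y = 5/34  [D, A, G are collinear ∩ CG ⟂ DA]
   → G = (-145/102, 5/34)
5. E_x = 9/2  [line 10/3·x + -29/3·y + -15 = 0 ∩ |ED|² = 85/4]
6. E_y = 0  [line 10/3·x + -29/3·y + -15 = 0 ∩ |ED|² = 85/4]
   → E = (9/2, 0)

B = (37/197, -321/197)
E = (9/2, 0)
G = (-145/102, 5/34)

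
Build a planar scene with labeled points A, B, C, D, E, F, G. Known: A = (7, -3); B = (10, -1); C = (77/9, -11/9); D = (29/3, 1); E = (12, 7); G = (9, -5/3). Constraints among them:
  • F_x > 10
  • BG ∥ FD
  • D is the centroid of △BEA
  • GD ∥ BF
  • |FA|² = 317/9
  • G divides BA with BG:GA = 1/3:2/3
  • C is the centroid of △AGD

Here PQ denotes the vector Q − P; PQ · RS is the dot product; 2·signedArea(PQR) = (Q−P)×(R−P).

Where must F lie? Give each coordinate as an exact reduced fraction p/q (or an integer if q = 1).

1. F_x = 32/3  [BG ∥ FD ∩ GD ∥ BF]
2. F_y = 5/3  [BG ∥ FD ∩ GD ∥ BF]
   → F = (32/3, 5/3)

F = (32/3, 5/3)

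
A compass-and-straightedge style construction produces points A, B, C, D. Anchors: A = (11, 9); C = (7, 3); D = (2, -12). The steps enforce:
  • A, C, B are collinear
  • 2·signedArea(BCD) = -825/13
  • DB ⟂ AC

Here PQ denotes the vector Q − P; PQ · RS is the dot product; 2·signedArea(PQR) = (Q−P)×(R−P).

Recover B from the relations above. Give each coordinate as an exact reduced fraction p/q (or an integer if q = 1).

1. B_x = -19/13  [A, C, B are collinear ∩ DB ⟂ AC]
2. B_y = -126/13  [A, C, B are collinear ∩ DB ⟂ AC]
   → B = (-19/13, -126/13)

B = (-19/13, -126/13)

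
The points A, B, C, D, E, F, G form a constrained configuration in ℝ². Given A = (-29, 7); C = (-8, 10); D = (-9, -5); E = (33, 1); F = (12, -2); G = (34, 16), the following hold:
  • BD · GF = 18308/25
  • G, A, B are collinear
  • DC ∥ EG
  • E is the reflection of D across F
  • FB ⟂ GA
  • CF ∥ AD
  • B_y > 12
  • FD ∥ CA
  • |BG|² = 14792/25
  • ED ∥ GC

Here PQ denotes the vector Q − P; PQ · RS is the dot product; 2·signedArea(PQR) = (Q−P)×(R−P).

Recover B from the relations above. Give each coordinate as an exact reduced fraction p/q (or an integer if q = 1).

1. B_x = 248/25  [G, A, B are collinear ∩ FB ⟂ GA]
2. B_y = 314/25  [G, A, B are collinear ∩ FB ⟂ GA]
   → B = (248/25, 314/25)

B = (248/25, 314/25)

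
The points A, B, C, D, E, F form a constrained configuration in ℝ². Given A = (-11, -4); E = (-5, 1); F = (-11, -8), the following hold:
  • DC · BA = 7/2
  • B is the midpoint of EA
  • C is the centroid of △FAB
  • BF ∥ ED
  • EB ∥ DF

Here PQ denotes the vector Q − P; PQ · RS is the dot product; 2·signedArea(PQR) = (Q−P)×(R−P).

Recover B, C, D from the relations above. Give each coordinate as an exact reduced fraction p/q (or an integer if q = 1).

B = (-8, -3/2)
C = (-10, -9/2)
D = (-8, -11/2)

1. B_x = -8  [B is the midpoint of EA]
2. B_y = -3/2  [B is the midpoint of EA]
   → B = (-8, -3/2)
3. C_x = -10  [C is the centroid of △FAB]
4. C_y = -9/2  [C is the centroid of △FAB]
   → C = (-10, -9/2)
5. D_x = -8  [EB ∥ DF ∩ BF ∥ ED]
6. D_y = -11/2  [EB ∥ DF ∩ BF ∥ ED]
   → D = (-8, -11/2)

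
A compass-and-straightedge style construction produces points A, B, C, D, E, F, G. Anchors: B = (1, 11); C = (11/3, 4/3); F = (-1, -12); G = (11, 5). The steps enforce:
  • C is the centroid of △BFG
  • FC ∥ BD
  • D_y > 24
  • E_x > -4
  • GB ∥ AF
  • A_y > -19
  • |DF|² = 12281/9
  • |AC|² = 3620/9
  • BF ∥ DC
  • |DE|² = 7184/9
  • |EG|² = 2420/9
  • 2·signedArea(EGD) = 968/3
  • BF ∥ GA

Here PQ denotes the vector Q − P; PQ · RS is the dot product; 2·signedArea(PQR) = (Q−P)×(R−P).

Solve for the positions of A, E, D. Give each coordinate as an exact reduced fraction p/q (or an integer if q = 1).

A = (9, -18)
D = (17/3, 73/3)
E = (-11/3, -7/3)

1. A_x = 9  [GB ∥ AF ∩ BF ∥ GA]
2. A_y = -18  [GB ∥ AF ∩ BF ∥ GA]
   → A = (9, -18)
3. D_x = 17/3  [BF ∥ DC ∩ FC ∥ BD]
4. D_y = 73/3  [BF ∥ DC ∩ FC ∥ BD]
   → D = (17/3, 73/3)
5. E_x = -11/3  [line -58/3·x + -16/3·y + -250/3 = 0 ∩ |EG|² = 2420/9]
6. E_y = -7/3  [line -58/3·x + -16/3·y + -250/3 = 0 ∩ |EG|² = 2420/9]
   → E = (-11/3, -7/3)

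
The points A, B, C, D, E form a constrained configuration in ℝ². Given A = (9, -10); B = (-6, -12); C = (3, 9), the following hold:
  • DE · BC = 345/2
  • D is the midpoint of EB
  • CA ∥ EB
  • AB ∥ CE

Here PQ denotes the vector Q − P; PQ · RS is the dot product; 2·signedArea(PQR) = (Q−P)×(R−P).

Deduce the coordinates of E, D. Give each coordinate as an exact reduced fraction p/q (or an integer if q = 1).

D = (-9, -5/2)
E = (-12, 7)

1. E_x = -12  [CA ∥ EB ∩ AB ∥ CE]
2. E_y = 7  [CA ∥ EB ∩ AB ∥ CE]
   → E = (-12, 7)
3. D_x = -9  [D is the midpoint of EB]
4. D_y = -5/2  [D is the midpoint of EB]
   → D = (-9, -5/2)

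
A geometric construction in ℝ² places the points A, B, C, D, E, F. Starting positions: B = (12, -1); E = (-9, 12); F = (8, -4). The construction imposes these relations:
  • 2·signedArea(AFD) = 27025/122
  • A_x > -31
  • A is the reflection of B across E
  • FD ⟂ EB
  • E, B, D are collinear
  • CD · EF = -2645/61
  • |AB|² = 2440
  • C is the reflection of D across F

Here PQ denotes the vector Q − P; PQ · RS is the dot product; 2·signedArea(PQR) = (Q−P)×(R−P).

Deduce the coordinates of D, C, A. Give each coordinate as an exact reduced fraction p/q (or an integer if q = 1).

1. D_x = 1275/122  [E, B, D are collinear ∩ FD ⟂ EB]
2. D_y = -5/122  [E, B, D are collinear ∩ FD ⟂ EB]
   → D = (1275/122, -5/122)
3. C_x = 677/122  [C is the reflection of D across F]
4. C_y = -971/122  [C is the reflection of D across F]
   → C = (677/122, -971/122)
5. A_x = -30  [A is the reflection of B across E]
6. A_y = 25  [A is the reflection of B across E]
   → A = (-30, 25)

A = (-30, 25)
C = (677/122, -971/122)
D = (1275/122, -5/122)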